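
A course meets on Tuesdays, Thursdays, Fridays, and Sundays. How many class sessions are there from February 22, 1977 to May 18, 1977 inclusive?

February 22, 1977 is a Tuesday.
That's 86 days from start to end, counting both.
86 = 7 × 12 + 2, so there are 12 full weeks plus 2 extra days.
Each full week contributes 4 days from the set (Tue, Thu, Fri, Sun): 12 × 4 = 48.
The 2 extra days are Tue, Wed — 1 of them qualifies.
Total: 48 + 1 = 49.

49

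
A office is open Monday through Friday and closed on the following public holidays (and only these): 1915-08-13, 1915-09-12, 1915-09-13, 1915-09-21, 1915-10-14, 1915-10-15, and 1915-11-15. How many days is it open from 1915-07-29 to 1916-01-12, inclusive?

1915-07-29 is a Thursday.
From 1915-07-29 to 1916-01-12 is 168 days inclusive.
168 = 7 × 24, so the span is exactly 24 full weeks.
Each full week contributes 5 weekdays (Mon–Fri): 24 × 5 = 120.
Holidays: 1915-08-13 (Fri); 1915-09-12 (Sun); 1915-09-13 (Mon); 1915-09-21 (Tue); 1915-10-14 (Thu); 1915-10-15 (Fri); 1915-11-15 (Mon).
6 of the 7 holidays fall on weekdays; the rest are weekends and were already excluded.
Business days: 120 − 6 = 114.

114 working days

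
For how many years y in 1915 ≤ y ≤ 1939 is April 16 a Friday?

Day of week of April 16 in each year:
1915: Fri ✓, 1916: Sun, 1917: Mon, 1918: Tue, 1919: Wed, 1920: Fri ✓, 1921: Sat, 1922: Sun, 1923: Mon, 1924: Wed, 1925: Thu, 1926: Fri ✓, 1927: Sat, 1928: Mon, 1929: Tue, 1930: Wed, 1931: Thu, 1932: Sat, 1933: Sun, 1934: Mon, 1935: Tue, 1936: Thu, 1937: Fri ✓, 1938: Sat, 1939: Sun
Fridays: 1915, 1920, 1926, 1937.

4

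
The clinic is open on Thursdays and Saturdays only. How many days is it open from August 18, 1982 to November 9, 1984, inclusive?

August 18, 1982 is a Wednesday.
From August 18, 1982 to November 9, 1984 is 815 days inclusive.
815 = 7 × 116 + 3, so there are 116 full weeks plus 3 extra days.
Each full week contributes 2 days from the set (Thu, Sat): 116 × 2 = 232.
The 3 extra days are Wednesday, Thursday, Friday — 1 of them qualifies.
Total: 232 + 1 = 233.

233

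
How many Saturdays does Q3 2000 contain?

1 July 2000 is a Saturday.
The range spans 92 days (inclusive of both endpoints).
92 = 7 × 13 + 1, so there are 13 full weeks plus 1 extra day.
Each full week contributes one Saturday: 13 so far.
The 1 extra day is Sat — 1 of them qualifies.
Total: 13 + 1 = 14.

14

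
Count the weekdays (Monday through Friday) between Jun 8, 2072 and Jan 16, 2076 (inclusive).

942 weekdays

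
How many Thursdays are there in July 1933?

4

1 July 1933 is a Saturday.
That's 31 days from start to end, counting both.
31 = 7 × 4 + 3, so there are 4 full weeks plus 3 extra days.
Each full week contributes one Thursday: 4 so far.
The 3 extra days are Sat, Sun, Mon — none qualify.
Total: 4 + 0 = 4.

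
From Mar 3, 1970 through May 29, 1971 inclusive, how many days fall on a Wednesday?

Mar 3, 1970 is a Tuesday.
From Mar 3, 1970 to May 29, 1971 is 453 days inclusive.
453 = 7 × 64 + 5, so there are 64 full weeks plus 5 extra days.
Each full week contributes one Wednesday: 64 so far.
The 5 extra days are Tuesday, Wednesday, Thursday, Friday, Saturday — 1 of them qualifies.
Total: 64 + 1 = 65.

65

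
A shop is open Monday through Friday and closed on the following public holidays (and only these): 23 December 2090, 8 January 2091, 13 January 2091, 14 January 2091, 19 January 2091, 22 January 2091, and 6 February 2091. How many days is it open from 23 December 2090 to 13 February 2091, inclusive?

23 December 2090 is a Saturday.
That's 53 days from start to end, counting both.
53 = 7 × 7 + 4, so there are 7 full weeks plus 4 extra days.
Each full week contributes 5 weekdays (Mon–Fri): 7 × 5 = 35.
The 4 extra days are Sat, Sun, Mon, Tue — 2 of them qualify.
Total: 35 + 2 = 37.
Holidays: 23 December 2090 (Sat); 8 January 2091 (Mon); 13 January 2091 (Sat); 14 January 2091 (Sun); 19 January 2091 (Fri); 22 January 2091 (Mon); 6 February 2091 (Tue).
4 of the 7 holidays fall on weekdays; the rest are weekends and were already excluded.
Business days: 37 − 4 = 33.

33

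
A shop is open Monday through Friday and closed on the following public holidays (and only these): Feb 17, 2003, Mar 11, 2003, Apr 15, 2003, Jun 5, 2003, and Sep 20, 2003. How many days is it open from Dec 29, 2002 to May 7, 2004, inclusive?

351 working days

Dec 29, 2002 is a Sunday.
That's 496 days from start to end, counting both.
496 = 7 × 70 + 6, so there are 70 full weeks plus 6 extra days.
Each full week contributes 5 weekdays (Mon–Fri): 70 × 5 = 350.
The 6 extra days are Sun, Mon, Tue, Wed, Thu, Fri — 5 of them qualify.
Total: 350 + 5 = 355.
Holidays: Feb 17, 2003 (Mon); Mar 11, 2003 (Tue); Apr 15, 2003 (Tue); Jun 5, 2003 (Thu); Sep 20, 2003 (Sat).
4 of the 5 holidays fall on weekdays; the rest are weekends and were already excluded.
Business days: 355 − 4 = 351.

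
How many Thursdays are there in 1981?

Jan 1, 1981 is a Thursday.
That's 365 days from start to end, counting both.
365 = 7 × 52 + 1, so there are 52 full weeks plus 1 extra day.
Each full week contributes one Thursday: 52 so far.
The 1 extra day is Thu — 1 of them qualifies.
Total: 52 + 1 = 53.

53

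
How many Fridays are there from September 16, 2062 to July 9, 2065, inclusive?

September 16, 2062 is a Saturday.
From September 16, 2062 to July 9, 2065 is 1028 days inclusive.
1028 = 7 × 146 + 6, so there are 146 full weeks plus 6 extra days.
Each full week contributes one Friday: 146 so far.
The 6 extra days are Saturday, Sunday, Monday, Tuesday, Wednesday, Thursday — none qualify.
Total: 146 + 0 = 146.

146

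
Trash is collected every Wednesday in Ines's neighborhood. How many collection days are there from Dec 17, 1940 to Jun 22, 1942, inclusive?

79

Dec 17, 1940 is a Tuesday.
That's 553 days from start to end, counting both.
553 = 7 × 79, so the span is exactly 79 full weeks.
Each full week contributes one Wednesday: 79 so far.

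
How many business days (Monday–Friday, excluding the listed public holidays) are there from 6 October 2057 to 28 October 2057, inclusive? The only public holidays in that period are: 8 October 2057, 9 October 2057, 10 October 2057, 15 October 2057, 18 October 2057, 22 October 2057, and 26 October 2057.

8

6 October 2057 is a Saturday.
That's 23 days from start to end, counting both.
23 = 7 × 3 + 2, so there are 3 full weeks plus 2 extra days.
Each full week contributes 5 weekdays (Mon–Fri): 3 × 5 = 15.
The 2 extra days are Sat, Sun — none qualify.
Total: 15 + 0 = 15.
Holidays: 8 October 2057 (Mon); 9 October 2057 (Tue); 10 October 2057 (Wed); 15 October 2057 (Mon); 18 October 2057 (Thu); 22 October 2057 (Mon); 26 October 2057 (Fri).
All 7 holidays fall on weekdays, so subtract 7.
Business days: 15 − 7 = 8.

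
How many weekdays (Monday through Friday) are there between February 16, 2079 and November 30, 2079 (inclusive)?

206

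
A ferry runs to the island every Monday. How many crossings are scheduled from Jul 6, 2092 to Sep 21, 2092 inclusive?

11 Mondays

Jul 6, 2092 is a Sunday.
The range spans 78 days (inclusive of both endpoints).
78 = 7 × 11 + 1, so there are 11 full weeks plus 1 extra day.
Each full week contributes one Monday: 11 so far.
The 1 extra day is Sun — none qualify.
Total: 11 + 0 = 11.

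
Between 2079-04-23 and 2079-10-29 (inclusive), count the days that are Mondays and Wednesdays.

54

2079-04-23 is a Sunday.
From 2079-04-23 to 2079-10-29 is 190 days inclusive.
190 = 7 × 27 + 1, so there are 27 full weeks plus 1 extra day.
Each full week contributes 2 days from the set (Mon, Wed): 27 × 2 = 54.
The 1 extra day is Sunday — none qualify.
Total: 54 + 0 = 54.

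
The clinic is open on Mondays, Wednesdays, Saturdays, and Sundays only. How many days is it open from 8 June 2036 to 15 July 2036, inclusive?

8 June 2036 is a Sunday.
That's 38 days from start to end, counting both.
38 = 7 × 5 + 3, so there are 5 full weeks plus 3 extra days.
Each full week contributes 4 days from the set (Mon, Wed, Sat, Sun): 5 × 4 = 20.
The 3 extra days are Sunday, Monday, Tuesday — 2 of them qualify.
Total: 20 + 2 = 22.

22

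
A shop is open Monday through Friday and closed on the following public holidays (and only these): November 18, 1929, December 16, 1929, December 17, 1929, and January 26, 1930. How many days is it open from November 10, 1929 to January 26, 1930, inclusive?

52

November 10, 1929 is a Sunday.
From November 10, 1929 to January 26, 1930 is 78 days inclusive.
78 = 7 × 11 + 1, so there are 11 full weeks plus 1 extra day.
Each full week contributes 5 weekdays (Mon–Fri): 11 × 5 = 55.
The 1 extra day is Sunday — none qualify.
Total: 55 + 0 = 55.
Holidays: November 18, 1929 (Mon); December 16, 1929 (Mon); December 17, 1929 (Tue); January 26, 1930 (Sun).
3 of the 4 holidays fall on weekdays; the rest are weekends and were already excluded.
Business days: 55 − 3 = 52.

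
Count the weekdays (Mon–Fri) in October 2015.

22

1 October 2015 is a Thursday.
From 1 October 2015 to 31 October 2015 is 31 days inclusive.
31 = 7 × 4 + 3, so there are 4 full weeks plus 3 extra days.
Each full week contributes 5 weekdays (Mon–Fri): 4 × 5 = 20.
The 3 extra days are Thursday, Friday, Saturday — 2 of them qualify.
Total: 20 + 2 = 22.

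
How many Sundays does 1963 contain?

52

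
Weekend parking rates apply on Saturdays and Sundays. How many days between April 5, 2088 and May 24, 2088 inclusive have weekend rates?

April 5, 2088 is a Monday.
The range spans 50 days (inclusive of both endpoints).
50 = 7 × 7 + 1, so there are 7 full weeks plus 1 extra day.
Each full week contributes 2 weekend days (Sat, Sun): 7 × 2 = 14.
The 1 extra day is Mon — none qualify.
Total: 14 + 0 = 14.

14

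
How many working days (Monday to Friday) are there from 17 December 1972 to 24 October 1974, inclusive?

484

17 December 1972 is a Sunday.
That's 677 days from start to end, counting both.
677 = 7 × 96 + 5, so there are 96 full weeks plus 5 extra days.
Each full week contributes 5 weekdays (Mon–Fri): 96 × 5 = 480.
The 5 extra days are Sunday, Monday, Tuesday, Wednesday, Thursday — 4 of them qualify.
Total: 480 + 4 = 484.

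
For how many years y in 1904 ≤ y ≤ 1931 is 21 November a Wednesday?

4

Day of week of November 21 in each year:
1904: Mon, 1905: Tue, 1906: Wed ✓, 1907: Thu, 1908: Sat, 1909: Sun, 1910: Mon, 1911: Tue, 1912: Thu, 1913: Fri, 1914: Sat, 1915: Sun, 1916: Tue, 1917: Wed ✓, 1918: Thu, 1919: Fri, 1920: Sun, 1921: Mon, 1922: Tue, 1923: Wed ✓, 1924: Fri, 1925: Sat, 1926: Sun, 1927: Mon, 1928: Wed ✓, 1929: Thu, 1930: Fri, 1931: Sat
Wednesdays: 1906, 1917, 1923, 1928.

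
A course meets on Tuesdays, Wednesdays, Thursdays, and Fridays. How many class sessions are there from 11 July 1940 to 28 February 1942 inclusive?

342

11 July 1940 is a Thursday.
That's 598 days from start to end, counting both.
598 = 7 × 85 + 3, so there are 85 full weeks plus 3 extra days.
Each full week contributes 4 days from the set (Tue, Wed, Thu, Fri): 85 × 4 = 340.
The 3 extra days are Thursday, Friday, Saturday — 2 of them qualify.
Total: 340 + 2 = 342.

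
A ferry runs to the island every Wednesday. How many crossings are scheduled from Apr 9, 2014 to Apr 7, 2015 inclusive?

52 Wednesdays

Apr 9, 2014 is a Wednesday.
From Apr 9, 2014 to Apr 7, 2015 is 364 days inclusive.
364 = 7 × 52, so the span is exactly 52 full weeks.
Each full week contributes one Wednesday: 52 so far.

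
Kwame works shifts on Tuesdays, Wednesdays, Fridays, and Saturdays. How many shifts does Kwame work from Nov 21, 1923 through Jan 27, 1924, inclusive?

39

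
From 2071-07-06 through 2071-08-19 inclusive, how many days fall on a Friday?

6

2071-07-06 is a Monday.
That's 45 days from start to end, counting both.
45 = 7 × 6 + 3, so there are 6 full weeks plus 3 extra days.
Each full week contributes one Friday: 6 so far.
The 3 extra days are Monday, Tuesday, Wednesday — none qualify.
Total: 6 + 0 = 6.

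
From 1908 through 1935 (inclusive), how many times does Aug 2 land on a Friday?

Day of week of August 2 in each year:
1908: Sun, 1909: Mon, 1910: Tue, 1911: Wed, 1912: Fri ✓, 1913: Sat, 1914: Sun, 1915: Mon, 1916: Wed, 1917: Thu, 1918: Fri ✓, 1919: Sat, 1920: Mon, 1921: Tue, 1922: Wed, 1923: Thu, 1924: Sat, 1925: Sun, 1926: Mon, 1927: Tue, 1928: Thu, 1929: Fri ✓, 1930: Sat, 1931: Sun, 1932: Tue, 1933: Wed, 1934: Thu, 1935: Fri ✓
Fridays: 1912, 1918, 1929, 1935.

4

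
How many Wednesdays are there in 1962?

52

1962-01-01 is a Monday.
The range spans 365 days (inclusive of both endpoints).
365 = 7 × 52 + 1, so there are 52 full weeks plus 1 extra day.
Each full week contributes one Wednesday: 52 so far.
The 1 extra day is Mon — none qualify.
Total: 52 + 0 = 52.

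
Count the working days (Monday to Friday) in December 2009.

23 weekdays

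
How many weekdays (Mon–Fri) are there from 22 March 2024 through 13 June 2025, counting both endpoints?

22 March 2024 is a Friday.
From 22 March 2024 to 13 June 2025 is 449 days inclusive.
449 = 7 × 64 + 1, so there are 64 full weeks plus 1 extra day.
Each full week contributes 5 weekdays (Mon–Fri): 64 × 5 = 320.
The 1 extra day is Fri — 1 of them qualifies.
Total: 320 + 1 = 321.

321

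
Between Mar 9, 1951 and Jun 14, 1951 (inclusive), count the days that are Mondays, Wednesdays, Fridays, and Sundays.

Mar 9, 1951 is a Friday.
That's 98 days from start to end, counting both.
98 = 7 × 14, so the span is exactly 14 full weeks.
Each full week contributes 4 days from the set (Mon, Wed, Fri, Sun): 14 × 4 = 56.
Total: 56.

56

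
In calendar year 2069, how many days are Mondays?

52

2069-01-01 is a Tuesday.
That's 365 days from start to end, counting both.
365 = 7 × 52 + 1, so there are 52 full weeks plus 1 extra day.
Each full week contributes one Monday: 52 so far.
The 1 extra day is Tue — none qualify.
Total: 52 + 0 = 52.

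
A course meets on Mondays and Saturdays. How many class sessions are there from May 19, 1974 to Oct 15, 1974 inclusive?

43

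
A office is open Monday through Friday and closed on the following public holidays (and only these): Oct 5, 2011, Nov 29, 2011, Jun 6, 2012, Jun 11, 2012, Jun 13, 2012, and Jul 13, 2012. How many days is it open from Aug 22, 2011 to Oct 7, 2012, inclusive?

Aug 22, 2011 is a Monday.
That's 413 days from start to end, counting both.
413 = 7 × 59, so the span is exactly 59 full weeks.
Each full week contributes 5 weekdays (Mon–Fri): 59 × 5 = 295.
Total: 295.
Holidays: Oct 5, 2011 (Wed); Nov 29, 2011 (Tue); Jun 6, 2012 (Wed); Jun 11, 2012 (Mon); Jun 13, 2012 (Wed); Jul 13, 2012 (Fri).
All 6 holidays fall on weekdays, so subtract 6.
Business days: 295 − 6 = 289.

289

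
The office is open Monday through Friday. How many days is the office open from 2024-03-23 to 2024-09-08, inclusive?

2024-03-23 is a Saturday.
The range spans 170 days (inclusive of both endpoints).
170 = 7 × 24 + 2, so there are 24 full weeks plus 2 extra days.
Each full week contributes 5 weekdays (Mon–Fri): 24 × 5 = 120.
The 2 extra days are Sat, Sun — none qualify.
Total: 120 + 0 = 120.

120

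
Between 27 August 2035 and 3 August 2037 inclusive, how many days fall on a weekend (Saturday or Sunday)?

202

27 August 2035 is a Monday.
From 27 August 2035 to 3 August 2037 is 708 days inclusive.
708 = 7 × 101 + 1, so there are 101 full weeks plus 1 extra day.
Each full week contributes 2 weekend days (Sat, Sun): 101 × 2 = 202.
The 1 extra day is Mon — none qualify.
Total: 202 + 0 = 202.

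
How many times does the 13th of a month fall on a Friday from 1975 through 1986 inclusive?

20

Friday-the-13ths by year:
1975: Jun
1976: Feb, Aug
1977: May
1978: Jan, Oct
1979: Apr, Jul
1980: Jun
1981: Feb, Mar, Nov
1982: Aug
1983: May
1984: Jan, Apr, Jul
1985: Sep, Dec
1986: Jun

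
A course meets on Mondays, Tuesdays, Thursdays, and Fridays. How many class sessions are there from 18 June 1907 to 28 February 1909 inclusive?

18 June 1907 is a Tuesday.
The range spans 622 days (inclusive of both endpoints).
622 = 7 × 88 + 6, so there are 88 full weeks plus 6 extra days.
Each full week contributes 4 days from the set (Mon, Tue, Thu, Fri): 88 × 4 = 352.
The 6 extra days are Tue, Wed, Thu, Fri, Sat, Sun — 3 of them qualify.
Total: 352 + 3 = 355.

355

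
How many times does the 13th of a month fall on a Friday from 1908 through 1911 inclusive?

Friday-the-13ths by year:
1908: Mar, Nov
1909: Aug
1910: May
1911: Jan, Oct

6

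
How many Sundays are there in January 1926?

January 1, 1926 is a Friday.
From January 1, 1926 to January 31, 1926 is 31 days inclusive.
31 = 7 × 4 + 3, so there are 4 full weeks plus 3 extra days.
Each full week contributes one Sunday: 4 so far.
The 3 extra days are Friday, Saturday, Sunday — 1 of them qualifies.
Total: 4 + 1 = 5.

5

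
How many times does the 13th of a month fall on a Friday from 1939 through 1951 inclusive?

22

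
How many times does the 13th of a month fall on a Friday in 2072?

1

The 13th falls on a Friday when the month's 13th has weekday Fri.
Jan 13 is Wed; Feb 13 is Sat; Mar 13 is Sun; Apr 13 is Wed; May 13 is Fri ✓; Jun 13 is Mon; Jul 13 is Wed; Aug 13 is Sat; Sep 13 is Tue; Oct 13 is Thu; Nov 13 is Sun; Dec 13 is Tue.
Friday the 13ths: May.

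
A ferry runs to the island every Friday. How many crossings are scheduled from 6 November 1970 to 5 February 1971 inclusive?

14

6 November 1970 is a Friday.
From 6 November 1970 to 5 February 1971 is 92 days inclusive.
92 = 7 × 13 + 1, so there are 13 full weeks plus 1 extra day.
Each full week contributes one Friday: 13 so far.
The 1 extra day is Friday — 1 of them qualifies.
Total: 13 + 1 = 14.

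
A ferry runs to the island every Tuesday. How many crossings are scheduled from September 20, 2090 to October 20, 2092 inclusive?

108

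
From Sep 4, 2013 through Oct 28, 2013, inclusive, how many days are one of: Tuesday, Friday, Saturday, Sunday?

31

Sep 4, 2013 is a Wednesday.
From Sep 4, 2013 to Oct 28, 2013 is 55 days inclusive.
55 = 7 × 7 + 6, so there are 7 full weeks plus 6 extra days.
Each full week contributes 4 days from the set (Tue, Fri, Sat, Sun): 7 × 4 = 28.
The 6 extra days are Wednesday, Thursday, Friday, Saturday, Sunday, Monday — 3 of them qualify.
Total: 28 + 3 = 31.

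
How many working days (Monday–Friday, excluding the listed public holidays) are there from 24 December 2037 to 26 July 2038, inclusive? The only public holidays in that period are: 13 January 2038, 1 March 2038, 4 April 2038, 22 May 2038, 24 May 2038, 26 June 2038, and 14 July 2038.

24 December 2037 is a Thursday.
That's 215 days from start to end, counting both.
215 = 7 × 30 + 5, so there are 30 full weeks plus 5 extra days.
Each full week contributes 5 weekdays (Mon–Fri): 30 × 5 = 150.
The 5 extra days are Thursday, Friday, Saturday, Sunday, Monday — 3 of them qualify.
Total: 150 + 3 = 153.
Holidays: 13 January 2038 (Wed); 1 March 2038 (Mon); 4 April 2038 (Sun); 22 May 2038 (Sat); 24 May 2038 (Mon); 26 June 2038 (Sat); 14 July 2038 (Wed).
4 of the 7 holidays fall on weekdays; the rest are weekends and were already excluded.
Business days: 153 − 4 = 149.

149 working days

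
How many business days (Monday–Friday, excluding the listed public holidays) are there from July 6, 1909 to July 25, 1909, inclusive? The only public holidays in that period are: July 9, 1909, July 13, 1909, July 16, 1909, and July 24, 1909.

11 business days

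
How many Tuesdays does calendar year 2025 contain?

Jan 1, 2025 is a Wednesday.
From Jan 1, 2025 to Dec 31, 2025 is 365 days inclusive.
365 = 7 × 52 + 1, so there are 52 full weeks plus 1 extra day.
Each full week contributes one Tuesday: 52 so far.
The 1 extra day is Wednesday — none qualify.
Total: 52 + 0 = 52.

52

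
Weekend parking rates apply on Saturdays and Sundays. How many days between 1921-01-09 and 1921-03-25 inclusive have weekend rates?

1921-01-09 is a Sunday.
The range spans 76 days (inclusive of both endpoints).
76 = 7 × 10 + 6, so there are 10 full weeks plus 6 extra days.
Each full week contributes 2 weekend days (Sat, Sun): 10 × 2 = 20.
The 6 extra days are Sunday, Monday, Tuesday, Wednesday, Thursday, Friday — 1 of them qualifies.
Total: 20 + 1 = 21.

21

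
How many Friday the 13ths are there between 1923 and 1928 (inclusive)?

11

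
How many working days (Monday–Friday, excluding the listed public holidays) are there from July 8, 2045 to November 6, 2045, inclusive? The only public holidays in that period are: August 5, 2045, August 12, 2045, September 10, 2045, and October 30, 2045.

85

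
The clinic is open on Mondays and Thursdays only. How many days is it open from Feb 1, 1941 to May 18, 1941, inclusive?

Feb 1, 1941 is a Saturday.
The range spans 107 days (inclusive of both endpoints).
107 = 7 × 15 + 2, so there are 15 full weeks plus 2 extra days.
Each full week contributes 2 days from the set (Mon, Thu): 15 × 2 = 30.
The 2 extra days are Saturday, Sunday — none qualify.
Total: 30 + 0 = 30.

30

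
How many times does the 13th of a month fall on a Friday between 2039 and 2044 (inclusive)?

Friday-the-13ths by year:
2039: May
2040: Jan, Apr, Jul
2041: Sep, Dec
2042: Jun
2043: Feb, Mar, Nov
2044: May

11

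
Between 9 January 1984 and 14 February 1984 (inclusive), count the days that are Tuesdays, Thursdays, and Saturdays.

16

9 January 1984 is a Monday.
That's 37 days from start to end, counting both.
37 = 7 × 5 + 2, so there are 5 full weeks plus 2 extra days.
Each full week contributes 3 days from the set (Tue, Thu, Sat): 5 × 3 = 15.
The 2 extra days are Monday, Tuesday — 1 of them qualifies.
Total: 15 + 1 = 16.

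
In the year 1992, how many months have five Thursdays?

5

A month has five Thursdays exactly when Thursday falls within its first (length − 28) days.
Jan: 31 days, starts Wed → 5 of Wed, Thu, Fri ✓
Feb: 29 days, starts Sat → 5 of Sat
Mar: 31 days, starts Sun → 5 of Sun, Mon, Tue
Apr: 30 days, starts Wed → 5 of Wed, Thu ✓
May: 31 days, starts Fri → 5 of Fri, Sat, Sun
Jun: 30 days, starts Mon → 5 of Mon, Tue
Jul: 31 days, starts Wed → 5 of Wed, Thu, Fri ✓
Aug: 31 days, starts Sat → 5 of Sat, Sun, Mon
Sep: 30 days, starts Tue → 5 of Tue, Wed
Oct: 31 days, starts Thu → 5 of Thu, Fri, Sat ✓
Nov: 30 days, starts Sun → 5 of Sun, Mon
Dec: 31 days, starts Tue → 5 of Tue, Wed, Thu ✓
Months with five Thursdays: Jan, Apr, Jul, Oct, Dec.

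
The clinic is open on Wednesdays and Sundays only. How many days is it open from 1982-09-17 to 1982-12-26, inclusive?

29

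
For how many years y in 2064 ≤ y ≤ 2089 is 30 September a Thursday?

4

Day of week of September 30 in each year:
2064: Tue, 2065: Wed, 2066: Thu ✓, 2067: Fri, 2068: Sun, 2069: Mon, 2070: Tue, 2071: Wed, 2072: Fri, 2073: Sat, 2074: Sun, 2075: Mon, 2076: Wed, 2077: Thu ✓, 2078: Fri, 2079: Sat, 2080: Mon, 2081: Tue, 2082: Wed, 2083: Thu ✓, 2084: Sat, 2085: Sun, 2086: Mon, 2087: Tue, 2088: Thu ✓, 2089: Fri
Thursdays: 2066, 2077, 2083, 2088.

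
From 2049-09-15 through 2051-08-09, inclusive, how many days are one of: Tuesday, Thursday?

198

2049-09-15 is a Wednesday.
That's 694 days from start to end, counting both.
694 = 7 × 99 + 1, so there are 99 full weeks plus 1 extra day.
Each full week contributes 2 days from the set (Tue, Thu): 99 × 2 = 198.
The 1 extra day is Wed — none qualify.
Total: 198 + 0 = 198.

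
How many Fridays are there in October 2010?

2010-10-01 is a Friday.
The range spans 31 days (inclusive of both endpoints).
31 = 7 × 4 + 3, so there are 4 full weeks plus 3 extra days.
Each full week contributes one Friday: 4 so far.
The 3 extra days are Fri, Sat, Sun — 1 of them qualifies.
Total: 4 + 1 = 5.

5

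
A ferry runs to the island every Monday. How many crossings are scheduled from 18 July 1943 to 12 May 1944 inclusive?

18 July 1943 is a Sunday.
That's 300 days from start to end, counting both.
300 = 7 × 42 + 6, so there are 42 full weeks plus 6 extra days.
Each full week contributes one Monday: 42 so far.
The 6 extra days are Sunday, Monday, Tuesday, Wednesday, Thursday, Friday — 1 of them qualifies.
Total: 42 + 1 = 43.

43 Mondays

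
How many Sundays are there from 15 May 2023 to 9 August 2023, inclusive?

12

15 May 2023 is a Monday.
The range spans 87 days (inclusive of both endpoints).
87 = 7 × 12 + 3, so there are 12 full weeks plus 3 extra days.
Each full week contributes one Sunday: 12 so far.
The 3 extra days are Mon, Tue, Wed — none qualify.
Total: 12 + 0 = 12.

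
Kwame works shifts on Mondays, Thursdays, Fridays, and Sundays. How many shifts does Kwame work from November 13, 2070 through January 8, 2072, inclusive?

242

November 13, 2070 is a Thursday.
From November 13, 2070 to January 8, 2072 is 422 days inclusive.
422 = 7 × 60 + 2, so there are 60 full weeks plus 2 extra days.
Each full week contributes 4 days from the set (Mon, Thu, Fri, Sun): 60 × 4 = 240.
The 2 extra days are Thu, Fri — 2 of them qualify.
Total: 240 + 2 = 242.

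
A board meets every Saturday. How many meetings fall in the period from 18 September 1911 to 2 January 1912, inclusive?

15 Saturdays

18 September 1911 is a Monday.
That's 107 days from start to end, counting both.
107 = 7 × 15 + 2, so there are 15 full weeks plus 2 extra days.
Each full week contributes one Saturday: 15 so far.
The 2 extra days are Mon, Tue — none qualify.
Total: 15 + 0 = 15.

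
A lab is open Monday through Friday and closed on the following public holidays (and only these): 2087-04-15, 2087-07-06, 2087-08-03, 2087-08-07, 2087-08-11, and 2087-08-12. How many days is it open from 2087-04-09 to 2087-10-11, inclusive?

129 business days

2087-04-09 is a Wednesday.
From 2087-04-09 to 2087-10-11 is 186 days inclusive.
186 = 7 × 26 + 4, so there are 26 full weeks plus 4 extra days.
Each full week contributes 5 weekdays (Mon–Fri): 26 × 5 = 130.
The 4 extra days are Wednesday, Thursday, Friday, Saturday — 3 of them qualify.
Total: 130 + 3 = 133.
Holidays: 2087-04-15 (Tue); 2087-07-06 (Sun); 2087-08-03 (Sun); 2087-08-07 (Thu); 2087-08-11 (Mon); 2087-08-12 (Tue).
4 of the 6 holidays fall on weekdays; the rest are weekends and were already excluded.
Business days: 133 − 4 = 129.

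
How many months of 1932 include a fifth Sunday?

4

A month has five Sundays exactly when Sunday falls within its first (length − 28) days.
Jan: 31 days, starts Fri → 5 of Fri, Sat, Sun ✓
Feb: 29 days, starts Mon → 5 of Mon
Mar: 31 days, starts Tue → 5 of Tue, Wed, Thu
Apr: 30 days, starts Fri → 5 of Fri, Sat
May: 31 days, starts Sun → 5 of Sun, Mon, Tue ✓
Jun: 30 days, starts Wed → 5 of Wed, Thu
Jul: 31 days, starts Fri → 5 of Fri, Sat, Sun ✓
Aug: 31 days, starts Mon → 5 of Mon, Tue, Wed
Sep: 30 days, starts Thu → 5 of Thu, Fri
Oct: 31 days, starts Sat → 5 of Sat, Sun, Mon ✓
Nov: 30 days, starts Tue → 5 of Tue, Wed
Dec: 31 days, starts Thu → 5 of Thu, Fri, Sat
Months with five Sundays: Jan, May, Jul, Oct.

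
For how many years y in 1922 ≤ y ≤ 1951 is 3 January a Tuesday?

5

Day of week of January 3 in each year:
1922: Tue ✓, 1923: Wed, 1924: Thu, 1925: Sat, 1926: Sun, 1927: Mon, 1928: Tue ✓, 1929: Thu, 1930: Fri, 1931: Sat, 1932: Sun, 1933: Tue ✓, 1934: Wed, 1935: Thu, 1936: Fri, 1937: Sun, 1938: Mon, 1939: Tue ✓, 1940: Wed, 1941: Fri, 1942: Sat, 1943: Sun, 1944: Mon, 1945: Wed, 1946: Thu, 1947: Fri, 1948: Sat, 1949: Mon, 1950: Tue ✓, 1951: Wed
Tuesdays: 1922, 1928, 1933, 1939, 1950.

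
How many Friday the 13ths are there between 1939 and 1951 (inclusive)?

22

Friday-the-13ths by year:
1939: Jan, Oct
1940: Sep, Dec
1941: Jun
1942: Feb, Mar, Nov
1943: Aug
1944: Oct
1945: Apr, Jul
1946: Sep, Dec
1947: Jun
1948: Feb, Aug
1949: May
1950: Jan, Oct
1951: Apr, Jul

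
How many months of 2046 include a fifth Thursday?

A month has five Thursdays exactly when Thursday falls within its first (length − 28) days.
Jan: 31 days, starts Mon → 5 of Mon, Tue, Wed
Feb: 28 days, starts Thu → 5 of (none)
Mar: 31 days, starts Thu → 5 of Thu, Fri, Sat ✓
Apr: 30 days, starts Sun → 5 of Sun, Mon
May: 31 days, starts Tue → 5 of Tue, Wed, Thu ✓
Jun: 30 days, starts Fri → 5 of Fri, Sat
Jul: 31 days, starts Sun → 5 of Sun, Mon, Tue
Aug: 31 days, starts Wed → 5 of Wed, Thu, Fri ✓
Sep: 30 days, starts Sat → 5 of Sat, Sun
Oct: 31 days, starts Mon → 5 of Mon, Tue, Wed
Nov: 30 days, starts Thu → 5 of Thu, Fri ✓
Dec: 31 days, starts Sat → 5 of Sat, Sun, Mon
Months with five Thursdays: Mar, May, Aug, Nov.

4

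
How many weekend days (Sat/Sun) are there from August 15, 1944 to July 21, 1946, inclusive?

202

August 15, 1944 is a Tuesday.
That's 706 days from start to end, counting both.
706 = 7 × 100 + 6, so there are 100 full weeks plus 6 extra days.
Each full week contributes 2 weekend days (Sat, Sun): 100 × 2 = 200.
The 6 extra days are Tue, Wed, Thu, Fri, Sat, Sun — 2 of them qualify.
Total: 200 + 2 = 202.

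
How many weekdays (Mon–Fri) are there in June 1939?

22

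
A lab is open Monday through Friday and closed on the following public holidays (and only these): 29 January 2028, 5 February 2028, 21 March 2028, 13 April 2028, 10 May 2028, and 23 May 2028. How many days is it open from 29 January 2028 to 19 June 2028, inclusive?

97

29 January 2028 is a Saturday.
The range spans 143 days (inclusive of both endpoints).
143 = 7 × 20 + 3, so there are 20 full weeks plus 3 extra days.
Each full week contributes 5 weekdays (Mon–Fri): 20 × 5 = 100.
The 3 extra days are Saturday, Sunday, Monday — 1 of them qualifies.
Total: 100 + 1 = 101.
Holidays: 29 January 2028 (Sat); 5 February 2028 (Sat); 21 March 2028 (Tue); 13 April 2028 (Thu); 10 May 2028 (Wed); 23 May 2028 (Tue).
4 of the 6 holidays fall on weekdays; the rest are weekends and were already excluded.
Business days: 101 − 4 = 97.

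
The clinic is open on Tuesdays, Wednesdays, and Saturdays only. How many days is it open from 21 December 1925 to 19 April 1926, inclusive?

21 December 1925 is a Monday.
The range spans 120 days (inclusive of both endpoints).
120 = 7 × 17 + 1, so there are 17 full weeks plus 1 extra day.
Each full week contributes 3 days from the set (Tue, Wed, Sat): 17 × 3 = 51.
The 1 extra day is Monday — none qualify.
Total: 51 + 0 = 51.

51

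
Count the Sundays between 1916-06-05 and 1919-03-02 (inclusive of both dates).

1916-06-05 is a Monday.
From 1916-06-05 to 1919-03-02 is 1001 days inclusive.
1001 = 7 × 143, so the span is exactly 143 full weeks.
Each full week contributes one Sunday: 143 so far.
Total: 143.

143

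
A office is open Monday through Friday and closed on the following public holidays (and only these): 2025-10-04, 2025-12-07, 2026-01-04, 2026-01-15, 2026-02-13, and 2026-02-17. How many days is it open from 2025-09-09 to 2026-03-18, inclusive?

134

2025-09-09 is a Tuesday.
The range spans 191 days (inclusive of both endpoints).
191 = 7 × 27 + 2, so there are 27 full weeks plus 2 extra days.
Each full week contributes 5 weekdays (Mon–Fri): 27 × 5 = 135.
The 2 extra days are Tuesday, Wednesday — 2 of them qualify.
Total: 135 + 2 = 137.
Holidays: 2025-10-04 (Sat); 2025-12-07 (Sun); 2026-01-04 (Sun); 2026-01-15 (Thu); 2026-02-13 (Fri); 2026-02-17 (Tue).
3 of the 6 holidays fall on weekdays; the rest are weekends and were already excluded.
Business days: 137 − 3 = 134.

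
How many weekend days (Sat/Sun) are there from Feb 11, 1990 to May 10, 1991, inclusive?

129

Feb 11, 1990 is a Sunday.
The range spans 454 days (inclusive of both endpoints).
454 = 7 × 64 + 6, so there are 64 full weeks plus 6 extra days.
Each full week contributes 2 weekend days (Sat, Sun): 64 × 2 = 128.
The 6 extra days are Sunday, Monday, Tuesday, Wednesday, Thursday, Friday — 1 of them qualifies.
Total: 128 + 1 = 129.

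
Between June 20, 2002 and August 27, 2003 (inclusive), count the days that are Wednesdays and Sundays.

124

June 20, 2002 is a Thursday.
From June 20, 2002 to August 27, 2003 is 434 days inclusive.
434 = 7 × 62, so the span is exactly 62 full weeks.
Each full week contributes 2 days from the set (Wed, Sun): 62 × 2 = 124.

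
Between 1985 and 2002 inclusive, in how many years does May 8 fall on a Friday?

3

Day of week of May 8 in each year:
1985: Wed, 1986: Thu, 1987: Fri ✓, 1988: Sun, 1989: Mon, 1990: Tue, 1991: Wed, 1992: Fri ✓, 1993: Sat, 1994: Sun, 1995: Mon, 1996: Wed, 1997: Thu, 1998: Fri ✓, 1999: Sat, 2000: Mon, 2001: Tue, 2002: Wed
Fridays: 1987, 1992, 1998.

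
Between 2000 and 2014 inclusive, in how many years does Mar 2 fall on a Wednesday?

2

Day of week of March 2 in each year:
2000: Thu, 2001: Fri, 2002: Sat, 2003: Sun, 2004: Tue, 2005: Wed ✓, 2006: Thu, 2007: Fri, 2008: Sun, 2009: Mon, 2010: Tue, 2011: Wed ✓, 2012: Fri, 2013: Sat, 2014: Sun
Wednesdays: 2005, 2011.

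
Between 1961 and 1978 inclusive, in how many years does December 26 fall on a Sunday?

3

Day of week of December 26 in each year:
1961: Tue, 1962: Wed, 1963: Thu, 1964: Sat, 1965: Sun ✓, 1966: Mon, 1967: Tue, 1968: Thu, 1969: Fri, 1970: Sat, 1971: Sun ✓, 1972: Tue, 1973: Wed, 1974: Thu, 1975: Fri, 1976: Sun ✓, 1977: Mon, 1978: Tue
Sundays: 1965, 1971, 1976.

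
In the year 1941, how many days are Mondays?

1 January 1941 is a Wednesday.
From 1 January 1941 to 31 December 1941 is 365 days inclusive.
365 = 7 × 52 + 1, so there are 52 full weeks plus 1 extra day.
Each full week contributes one Monday: 52 so far.
The 1 extra day is Wednesday — none qualify.
Total: 52 + 0 = 52.

52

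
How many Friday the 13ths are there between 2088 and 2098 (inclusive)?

Friday-the-13ths by year:
2088: Feb, Aug
2089: May
2090: Jan, Oct
2091: Apr, Jul
2092: Jun
2093: Feb, Mar, Nov
2094: Aug
2095: May
2096: Jan, Apr, Jul
2097: Sep, Dec
2098: Jun

19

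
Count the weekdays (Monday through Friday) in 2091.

Jan 1, 2091 is a Monday.
That's 365 days from start to end, counting both.
365 = 7 × 52 + 1, so there are 52 full weeks plus 1 extra day.
Each full week contributes 5 weekdays (Mon–Fri): 52 × 5 = 260.
The 1 extra day is Mon — 1 of them qualifies.
Total: 260 + 1 = 261.

261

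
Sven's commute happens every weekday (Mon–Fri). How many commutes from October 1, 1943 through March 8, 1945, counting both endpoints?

October 1, 1943 is a Friday.
The range spans 525 days (inclusive of both endpoints).
525 = 7 × 75, so the span is exactly 75 full weeks.
Each full week contributes 5 weekdays (Mon–Fri): 75 × 5 = 375.

375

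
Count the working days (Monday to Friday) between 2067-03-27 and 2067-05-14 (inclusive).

35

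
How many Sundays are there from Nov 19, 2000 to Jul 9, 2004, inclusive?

190 Sundays

Nov 19, 2000 is a Sunday.
The range spans 1329 days (inclusive of both endpoints).
1329 = 7 × 189 + 6, so there are 189 full weeks plus 6 extra days.
Each full week contributes one Sunday: 189 so far.
The 6 extra days are Sunday, Monday, Tuesday, Wednesday, Thursday, Friday — 1 of them qualifies.
Total: 189 + 1 = 190.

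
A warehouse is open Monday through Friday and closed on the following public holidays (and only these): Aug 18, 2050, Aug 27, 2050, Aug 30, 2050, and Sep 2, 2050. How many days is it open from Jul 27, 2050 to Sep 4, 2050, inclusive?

Jul 27, 2050 is a Wednesday.
The range spans 40 days (inclusive of both endpoints).
40 = 7 × 5 + 5, so there are 5 full weeks plus 5 extra days.
Each full week contributes 5 weekdays (Mon–Fri): 5 × 5 = 25.
The 5 extra days are Wed, Thu, Fri, Sat, Sun — 3 of them qualify.
Total: 25 + 3 = 28.
Holidays: Aug 18, 2050 (Thu); Aug 27, 2050 (Sat); Aug 30, 2050 (Tue); Sep 2, 2050 (Fri).
3 of the 4 holidays fall on weekdays; the rest are weekends and were already excluded.
Business days: 28 − 3 = 25.

25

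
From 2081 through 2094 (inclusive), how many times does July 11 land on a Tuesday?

2

Day of week of July 11 in each year:
2081: Fri, 2082: Sat, 2083: Sun, 2084: Tue ✓, 2085: Wed, 2086: Thu, 2087: Fri, 2088: Sun, 2089: Mon, 2090: Tue ✓, 2091: Wed, 2092: Fri, 2093: Sat, 2094: Sun
Tuesdays: 2084, 2090.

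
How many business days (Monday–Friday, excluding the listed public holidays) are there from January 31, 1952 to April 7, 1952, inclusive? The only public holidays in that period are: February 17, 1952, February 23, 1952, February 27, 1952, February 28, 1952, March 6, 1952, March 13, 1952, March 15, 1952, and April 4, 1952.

January 31, 1952 is a Thursday.
The range spans 68 days (inclusive of both endpoints).
68 = 7 × 9 + 5, so there are 9 full weeks plus 5 extra days.
Each full week contributes 5 weekdays (Mon–Fri): 9 × 5 = 45.
The 5 extra days are Thursday, Friday, Saturday, Sunday, Monday — 3 of them qualify.
Total: 45 + 3 = 48.
Holidays: February 17, 1952 (Sun); February 23, 1952 (Sat); February 27, 1952 (Wed); February 28, 1952 (Thu); March 6, 1952 (Thu); March 13, 1952 (Thu); March 15, 1952 (Sat); April 4, 1952 (Fri).
5 of the 8 holidays fall on weekdays; the rest are weekends and were already excluded.
Business days: 48 − 5 = 43.

43 business days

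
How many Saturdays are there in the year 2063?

2063-01-01 is a Monday.
From 2063-01-01 to 2063-12-31 is 365 days inclusive.
365 = 7 × 52 + 1, so there are 52 full weeks plus 1 extra day.
Each full week contributes one Saturday: 52 so far.
The 1 extra day is Mon — none qualify.
Total: 52 + 0 = 52.

52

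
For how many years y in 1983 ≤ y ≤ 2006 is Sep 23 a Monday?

Day of week of September 23 in each year:
1983: Fri, 1984: Sun, 1985: Mon ✓, 1986: Tue, 1987: Wed, 1988: Fri, 1989: Sat, 1990: Sun, 1991: Mon ✓, 1992: Wed, 1993: Thu, 1994: Fri, 1995: Sat, 1996: Mon ✓, 1997: Tue, 1998: Wed, 1999: Thu, 2000: Sat, 2001: Sun, 2002: Mon ✓, 2003: Tue, 2004: Thu, 2005: Fri, 2006: Sat
Mondays: 1985, 1991, 1996, 2002.

4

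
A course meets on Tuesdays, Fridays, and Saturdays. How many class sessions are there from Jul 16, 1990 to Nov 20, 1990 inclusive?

Jul 16, 1990 is a Monday.
That's 128 days from start to end, counting both.
128 = 7 × 18 + 2, so there are 18 full weeks plus 2 extra days.
Each full week contributes 3 days from the set (Tue, Fri, Sat): 18 × 3 = 54.
The 2 extra days are Mon, Tue — 1 of them qualifies.
Total: 54 + 1 = 55.

55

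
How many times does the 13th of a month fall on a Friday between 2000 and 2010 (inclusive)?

Friday-the-13ths by year:
2000: Oct
2001: Apr, Jul
2002: Sep, Dec
2003: Jun
2004: Feb, Aug
2005: May
2006: Jan, Oct
2007: Apr, Jul
2008: Jun
2009: Feb, Mar, Nov
2010: Aug

18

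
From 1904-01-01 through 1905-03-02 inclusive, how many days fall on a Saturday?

1904-01-01 is a Friday.
That's 427 days from start to end, counting both.
427 = 7 × 61, so the span is exactly 61 full weeks.
Each full week contributes one Saturday: 61 so far.

61 Saturdays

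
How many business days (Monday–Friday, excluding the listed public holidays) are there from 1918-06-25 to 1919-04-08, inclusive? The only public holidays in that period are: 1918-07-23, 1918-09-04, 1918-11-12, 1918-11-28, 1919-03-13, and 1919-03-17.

200

1918-06-25 is a Tuesday.
From 1918-06-25 to 1919-04-08 is 288 days inclusive.
288 = 7 × 41 + 1, so there are 41 full weeks plus 1 extra day.
Each full week contributes 5 weekdays (Mon–Fri): 41 × 5 = 205.
The 1 extra day is Tue — 1 of them qualifies.
Total: 205 + 1 = 206.
Holidays: 1918-07-23 (Tue); 1918-09-04 (Wed); 1918-11-12 (Tue); 1918-11-28 (Thu); 1919-03-13 (Thu); 1919-03-17 (Mon).
All 6 holidays fall on weekdays, so subtract 6.
Business days: 206 − 6 = 200.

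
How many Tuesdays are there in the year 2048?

Jan 1, 2048 is a Wednesday.
The range spans 366 days (inclusive of both endpoints).
366 = 7 × 52 + 2, so there are 52 full weeks plus 2 extra days.
Each full week contributes one Tuesday: 52 so far.
The 2 extra days are Wednesday, Thursday — none qualify.
Total: 52 + 0 = 52.

52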